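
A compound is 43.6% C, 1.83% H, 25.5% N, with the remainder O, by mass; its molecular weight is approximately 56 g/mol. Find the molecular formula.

C2HNO

Assume 100 g: 43.6 g C, 1.83 g H, 25.5 g N, 29.07 g O.
C: 43.6 g ÷ 12.01 g/mol = 3.63 mol
H: 1.83 g ÷ 1.008 g/mol = 1.815 mol
N: 25.5 g ÷ 14.01 g/mol = 1.82 mol
O: 29.07 g ÷ 16.00 g/mol = 1.817 mol
Smallest is H at 1.815 mol; normalising gives C 2.000, H 1.000, N 1.003, O 1.001
≈ 2:1:1:1 → C2HNO
Empirical-formula mass = 55.04 g/mol
n = 56 / 55.04 = 1.02 ≈ 1
Molecular formula = empirical formula = C2HNO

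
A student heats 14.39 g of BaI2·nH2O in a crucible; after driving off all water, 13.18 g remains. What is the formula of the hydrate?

Mass of water lost = 14.39 − 13.18 = 1.21 g → 1.21 / 18.02 = 0.06715 mol H2O
Molar mass of BaI2 = 391.13 g/mol → mol BaI2 = 13.18 / 391.13 = 0.0337
n = 0.06715 / 0.0337 = 1.99 ≈ 2 → BaI2·2H2O

BaI2·2H2O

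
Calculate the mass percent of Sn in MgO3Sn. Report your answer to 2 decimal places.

62.15%

Molar mass = 1(24.31) + 3(16.00) + 1(118.71) = 191.020 g/mol
Mass of Sn per mole = 1 × 118.71 = 118.710 g
% Sn = 118.710 / 191.020 × 100 = 62.15%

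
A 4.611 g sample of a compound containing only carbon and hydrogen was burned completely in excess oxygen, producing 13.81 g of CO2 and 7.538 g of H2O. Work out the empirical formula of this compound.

mol C = 13.81 / 44.01 = 0.3138; mass C = 0.3138 × 12.01 = 3.769 g
mol H = 2 × (7.538 / 18.02) = 0.8366; mass H = 0.8366 × 1.008 = 0.8433 g
Divide by the smallest (0.3138 mol C): C 1.000, H 2.666
Scaling by 3: C 3.00, H 8.00 → C3H8

C3H8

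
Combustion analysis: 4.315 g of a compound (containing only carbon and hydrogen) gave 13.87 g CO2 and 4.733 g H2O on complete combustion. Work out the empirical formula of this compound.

C3H5

mol C = 13.87 / 44.01 = 0.3152; mass C = 0.3152 × 12.01 = 3.785 g
mol H = 2 × (4.733 / 18.02) = 0.5253; mass H = 0.5253 × 1.008 = 0.5295 g
Smallest is C at 0.3152 mol; normalising gives C 1.000, H 1.667
Multiply by 3: C 3.00, H 5.00 → C3H5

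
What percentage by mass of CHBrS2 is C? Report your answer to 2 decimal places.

Molar mass = 1(12.01) + 1(1.008) + 1(79.90) + 2(32.07) = 157.058 g/mol
Mass of C per mole = 1 × 12.01 = 12.010 g
% C = 12.010 / 157.058 × 100 = 7.65%

7.65%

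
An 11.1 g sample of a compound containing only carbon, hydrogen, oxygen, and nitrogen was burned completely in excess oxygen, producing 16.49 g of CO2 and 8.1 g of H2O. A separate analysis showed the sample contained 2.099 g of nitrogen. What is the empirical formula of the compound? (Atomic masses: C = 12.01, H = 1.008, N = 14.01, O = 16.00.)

mol C = 16.49 / 44.01 = 0.3747; mass C = 0.3747 × 12.01 = 4.500 g
mol H = 2 × (8.1 / 18.02) = 0.8990; mass H = 0.8990 × 1.008 = 0.9062 g
mol N = 2.099 / 14.01 = 0.1498
mass O = 11.1 − (7.505) = 3.595 g → mol O = 0.2247
Smallest is N at 0.1498 mol; normalising gives C 2.501, H 6.000, N 1.000, O 1.500
Scaling by 2: C 5.00, H 12.00, N 2.00, O 3.00 → C5H12N2O3

C5H12N2O3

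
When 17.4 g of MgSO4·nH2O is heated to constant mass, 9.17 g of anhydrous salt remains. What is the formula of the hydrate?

Mass of water lost = 17.4 − 9.17 = 8.23 g → 8.23 / 18.02 = 0.4567 mol H2O
Molar mass of MgSO4 = 120.38 g/mol → mol MgSO4 = 9.17 / 120.38 = 0.07618
n = 0.4567 / 0.07618 = 6.00 ≈ 6 → MgSO4·6H2O

MgSO4·6H2O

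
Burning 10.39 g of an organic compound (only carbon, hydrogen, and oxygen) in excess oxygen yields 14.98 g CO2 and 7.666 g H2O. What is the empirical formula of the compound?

mol C = 14.98 / 44.01 = 0.3404; mass C = 0.3404 × 12.01 = 4.088 g
mol H = 2 × (7.666 / 18.02) = 0.8508; mass H = 0.8508 × 1.008 = 0.8576 g
mass O = 10.39 − (4.946) = 5.444 g → mol O = 0.3403
Divide by the smallest (0.3403 mol O): C 1.000, H 2.500, O 1.000
Multiply by 2: C 2.00, H 5.00, O 2.00 → C2H5O2

C2H5O2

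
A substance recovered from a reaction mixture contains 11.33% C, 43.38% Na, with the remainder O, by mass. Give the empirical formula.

Assume 100 g: 11.33 g C, 43.38 g Na, 45.29 g O.
C: 11.33 g ÷ 12.01 g/mol = 0.9434 mol
Na: 43.38 g ÷ 22.99 g/mol = 1.887 mol
O: 45.29 g ÷ 16.00 g/mol = 2.831 mol
Smallest is C at 0.9434 mol; normalising gives C 1.000, Na 2.000, O 3.001
→ CNa2O3

CNa2O3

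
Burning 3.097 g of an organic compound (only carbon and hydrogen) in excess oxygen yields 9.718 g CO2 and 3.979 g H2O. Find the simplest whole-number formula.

CH2

mol C = 9.718 / 44.01 = 0.2208; mass C = 0.2208 × 12.01 = 2.652 g
mol H = 2 × (3.979 / 18.02) = 0.4416; mass H = 0.4416 × 1.008 = 0.4452 g
Divide by the smallest (0.2208 mol C): C 1.000, H 2.000
Ratio ≈ 1:2, so the empirical formula is CH2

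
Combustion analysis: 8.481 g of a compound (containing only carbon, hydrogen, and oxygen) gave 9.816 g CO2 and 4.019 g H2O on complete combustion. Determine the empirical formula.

mol C = 9.816 / 44.01 = 0.2230; mass C = 0.2230 × 12.01 = 2.679 g
mol H = 2 × (4.019 / 18.02) = 0.4461; mass H = 0.4461 × 1.008 = 0.4496 g
mass O = 8.481 − (3.128) = 5.353 g → mol O = 0.3345
Smallest is C at 0.223 mol; normalising gives C 1.000, H 2.000, O 1.500
Scaling by 2: C 2.00, H 4.00, O 3.00 → C2H4O3

C2H4O3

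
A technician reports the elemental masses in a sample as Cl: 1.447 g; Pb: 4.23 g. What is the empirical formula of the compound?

n(Cl) = 1.447/35.45 = 0.04082, n(Pb) = 4.23/207.2 = 0.02042
Divide by the smallest (0.02042 mol Pb): Cl 1.999, Pb 1.000
→ Cl2Pb

Cl2Pb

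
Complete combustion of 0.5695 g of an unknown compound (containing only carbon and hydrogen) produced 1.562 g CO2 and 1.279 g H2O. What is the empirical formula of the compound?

mol C = 1.562 / 44.01 = 0.03549; mass C = 0.03549 × 12.01 = 0.4263 g
mol H = 2 × (1.279 / 18.02) = 0.1420; mass H = 0.1420 × 1.008 = 0.1431 g
Divide by the smallest (0.03549 mol C): C 1.000, H 4.000
≈ 1:4 → CH4

CH4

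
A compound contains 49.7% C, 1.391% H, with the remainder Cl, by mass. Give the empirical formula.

Assume 100 g: 49.7 g C, 1.391 g H, 48.909 g Cl.
n(C) = 49.7/12.01 = 4.138, n(H) = 1.391/1.008 = 1.38, n(Cl) = 48.909/35.45 = 1.38
Smallest is Cl at 1.38 mol; normalising gives C 2.999, H 1.000, Cl 1.000
Ratio ≈ 3:1:1, so the empirical formula is C3HCl

C3HCl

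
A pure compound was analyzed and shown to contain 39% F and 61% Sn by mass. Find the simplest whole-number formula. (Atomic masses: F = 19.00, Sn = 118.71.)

F4Sn

Assume 100 g: 39 g F, 61 g Sn.
n(F) = 39/19.00 = 2.053, n(Sn) = 61/118.71 = 0.5139
Ratios (÷ 0.5139): F 3.995, Sn 1.000
Ratio ≈ 4:1, so the empirical formula is F4Sn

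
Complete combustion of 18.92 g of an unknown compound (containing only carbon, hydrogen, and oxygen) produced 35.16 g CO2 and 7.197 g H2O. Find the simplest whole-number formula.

C3H3O2

mol C = 35.16 / 44.01 = 0.7989; mass C = 0.7989 × 12.01 = 9.595 g
mol H = 2 × (7.197 / 18.02) = 0.7988; mass H = 0.7988 × 1.008 = 0.8052 g
mass O = 18.92 − (10.40) = 8.520 g → mol O = 0.5325
Ratios (÷ 0.5325): C 1.500, H 1.500, O 1.000
Scaling by 2: C 3.00, H 3.00, O 2.00 → C3H3O2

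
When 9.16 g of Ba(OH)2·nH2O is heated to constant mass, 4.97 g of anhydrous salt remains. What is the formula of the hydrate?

Ba(OH)2·8H2O

Mass of water lost = 9.16 − 4.97 = 4.19 g → 4.19 / 18.02 = 0.2325 mol H2O
Molar mass of Ba(OH)2 = 171.35 g/mol → mol Ba(OH)2 = 4.97 / 171.35 = 0.02901
n = 0.2325 / 0.02901 = 8.02 ≈ 8 → Ba(OH)2·8H2O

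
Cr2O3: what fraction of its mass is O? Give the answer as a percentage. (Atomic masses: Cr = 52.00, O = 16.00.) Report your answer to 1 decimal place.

31.6%

Molar mass = 2(52.00) + 3(16.00) = 152.000 g/mol
Mass of O per mole = 3 × 16.00 = 48.000 g
% O = 48.000 / 152.000 × 100 = 31.6%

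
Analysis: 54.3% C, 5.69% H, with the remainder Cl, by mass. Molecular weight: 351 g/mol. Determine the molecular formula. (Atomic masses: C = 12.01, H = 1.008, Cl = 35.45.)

C16H20Cl4

Assume 100 g: 54.3 g C, 5.69 g H, 40.01 g Cl.
C: 54.3 g ÷ 12.01 g/mol = 4.521 mol
H: 5.69 g ÷ 1.008 g/mol = 5.645 mol
Cl: 40.01 g ÷ 35.45 g/mol = 1.129 mol
Smallest is Cl at 1.129 mol; normalising gives C 4.006, H 5.001, Cl 1.000
Ratio ≈ 4:5:1, so the empirical formula is C4H5Cl
Empirical-formula mass = 88.53 g/mol
n = 351 / 88.53 = 3.96 ≈ 4
Molecular formula = (C4H5Cl)×4 = C16H20Cl4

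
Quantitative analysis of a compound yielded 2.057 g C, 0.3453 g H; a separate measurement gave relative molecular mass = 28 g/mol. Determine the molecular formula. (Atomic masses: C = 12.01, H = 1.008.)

n(C) = 2.057/12.01 = 0.1713, n(H) = 0.3453/1.008 = 0.3426
Divide by the smallest (0.1713 mol C): C 1.000, H 2.000
Ratio ≈ 1:2, so the empirical formula is CH2
Empirical-formula mass = 14.03 g/mol
n = 28 / 14.03 = 2.00 ≈ 2
Molecular formula = (CH2)×2 = C2H4

C2H4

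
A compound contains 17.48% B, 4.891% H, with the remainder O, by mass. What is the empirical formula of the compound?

Assume 100 g: 17.48 g B, 4.891 g H, 77.629 g O.
Moles — B: 17.48 / 10.81 = 1.617 mol; H: 4.891 / 1.008 = 4.852 mol; O: 77.629 / 16.00 = 4.852 mol
Smallest is B at 1.617 mol; normalising gives B 1.000, H 3.001, O 3.000
→ BH3O3

BH3O3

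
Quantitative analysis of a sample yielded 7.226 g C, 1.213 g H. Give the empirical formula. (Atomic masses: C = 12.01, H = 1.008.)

C: 7.226 g ÷ 12.01 g/mol = 0.6017 mol
H: 1.213 g ÷ 1.008 g/mol = 1.203 mol
Divide by the smallest (0.6017 mol C): C 1.000, H 2.000
Ratio ≈ 1:2, so the empirical formula is CH2

CH2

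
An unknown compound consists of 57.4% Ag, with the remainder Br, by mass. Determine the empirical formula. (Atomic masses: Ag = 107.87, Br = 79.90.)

AgBr

Assume 100 g: 57.4 g Ag, 42.6 g Br.
Moles — Ag: 57.4 / 107.87 = 0.5321 mol; Br: 42.6 / 79.90 = 0.5332 mol
Smallest is Ag at 0.5321 mol; normalising gives Ag 1.000, Br 1.002
→ AgBr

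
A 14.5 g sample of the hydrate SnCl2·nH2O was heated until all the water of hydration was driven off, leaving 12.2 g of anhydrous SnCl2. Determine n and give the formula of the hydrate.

SnCl2·2H2O

Mass of water lost = 14.5 − 12.2 = 2.3 g → 2.3 / 18.02 = 0.1276 mol H2O
Molar mass of SnCl2 = 189.61 g/mol → mol SnCl2 = 12.2 / 189.61 = 0.06434
n = 0.1276 / 0.06434 = 1.98 ≈ 2 → SnCl2·2H2O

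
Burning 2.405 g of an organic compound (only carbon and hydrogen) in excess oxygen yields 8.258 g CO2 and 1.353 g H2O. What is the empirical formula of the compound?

mol C = 8.258 / 44.01 = 0.1876; mass C = 0.1876 × 12.01 = 2.254 g
mol H = 2 × (1.353 / 18.02) = 0.1502; mass H = 0.1502 × 1.008 = 0.1514 g
Ratios (÷ 0.1502): C 1.250, H 1.000
Multiply by 4: C 5.00, H 4.00 → C5H4

C5H4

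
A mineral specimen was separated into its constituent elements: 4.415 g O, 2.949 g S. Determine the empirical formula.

O3S

O: 4.415 g ÷ 16.00 g/mol = 0.2759 mol
S: 2.949 g ÷ 32.07 g/mol = 0.09196 mol
Smallest is S at 0.09196 mol; normalising gives O 3.001, S 1.000
≈ 3:1 → O3S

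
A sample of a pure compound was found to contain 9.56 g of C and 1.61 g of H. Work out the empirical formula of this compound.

CH2

C: 9.56 g ÷ 12.01 g/mol = 0.796 mol
H: 1.61 g ÷ 1.008 g/mol = 1.597 mol
Divide by the smallest (0.796 mol C): C 1.000, H 2.007
≈ 1:2 → CH2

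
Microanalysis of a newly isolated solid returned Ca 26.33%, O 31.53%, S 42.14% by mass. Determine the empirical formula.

Assume 100 g: 26.33 g Ca, 31.53 g O, 42.14 g S.
Moles — Ca: 26.33 / 40.08 = 0.6569 mol; O: 31.53 / 16.00 = 1.971 mol; S: 42.14 / 32.07 = 1.314 mol
Divide by the smallest (0.6569 mol Ca): Ca 1.000, O 3.000, S 2.000
→ CaO3S2

CaO3S2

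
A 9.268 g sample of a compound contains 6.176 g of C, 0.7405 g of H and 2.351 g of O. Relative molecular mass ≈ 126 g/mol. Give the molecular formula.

C7H10O2

n(C) = 6.176/12.01 = 0.5142, n(H) = 0.7405/1.008 = 0.7346, n(O) = 2.351/16.00 = 0.1469
Smallest is O at 0.1469 mol; normalising gives C 3.500, H 5.000, O 1.000
×2: C 7.00, H 10.00, O 2.00 → C7H10O2
Empirical-formula mass = 126.15 g/mol
n = 126 / 126.15 = 1.00 ≈ 1
Molecular formula = empirical formula = C7H10O2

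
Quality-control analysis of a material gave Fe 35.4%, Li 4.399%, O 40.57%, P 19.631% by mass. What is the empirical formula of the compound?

FeLiO4P

Assume 100 g: 35.4 g Fe, 4.399 g Li, 40.57 g O, 19.631 g P.
Moles — Fe: 35.4 / 55.85 = 0.6338 mol; Li: 4.399 / 6.94 = 0.6339 mol; O: 40.57 / 16.00 = 2.536 mol; P: 19.631 / 30.97 = 0.6339 mol
Ratios (÷ 0.6338): Fe 1.000, Li 1.000, O 4.000, P 1.000
Ratio ≈ 1:1:4:1, so the empirical formula is FeLiO4P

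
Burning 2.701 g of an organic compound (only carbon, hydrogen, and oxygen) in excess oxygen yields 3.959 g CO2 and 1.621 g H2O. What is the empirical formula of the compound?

mol C = 3.959 / 44.01 = 0.08996; mass C = 0.08996 × 12.01 = 1.080 g
mol H = 2 × (1.621 / 18.02) = 0.1799; mass H = 0.1799 × 1.008 = 0.1814 g
mass O = 2.701 − (1.262) = 1.439 g → mol O = 0.08995
Ratios (÷ 0.08995): C 1.000, H 2.000, O 1.000
→ CH2O

CH2O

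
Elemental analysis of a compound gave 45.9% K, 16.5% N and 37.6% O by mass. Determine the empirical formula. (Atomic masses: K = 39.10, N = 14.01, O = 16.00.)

Assume 100 g: 45.9 g K, 16.5 g N, 37.6 g O.
K: 45.9 g ÷ 39.10 g/mol = 1.174 mol
N: 16.5 g ÷ 14.01 g/mol = 1.178 mol
O: 37.6 g ÷ 16.00 g/mol = 2.35 mol
Smallest is K at 1.174 mol; normalising gives K 1.000, N 1.003, O 2.002
≈ 1:1:2 → KNO2

KNO2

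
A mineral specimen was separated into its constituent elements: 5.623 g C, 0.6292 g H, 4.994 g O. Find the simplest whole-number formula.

C3H4O2

C: 5.623 g ÷ 12.01 g/mol = 0.4682 mol
H: 0.6292 g ÷ 1.008 g/mol = 0.6242 mol
O: 4.994 g ÷ 16.00 g/mol = 0.3121 mol
Divide by the smallest (0.3121 mol O): C 1.500, H 2.000, O 1.000
Multiply by 2: C 3.00, H 4.00, O 2.00 → C3H4O2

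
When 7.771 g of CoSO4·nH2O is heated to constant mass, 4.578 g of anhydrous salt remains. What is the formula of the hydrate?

Mass of water lost = 7.771 − 4.578 = 3.193 g → 3.193 / 18.02 = 0.1772 mol H2O
Molar mass of CoSO4 = 155.00 g/mol → mol CoSO4 = 4.578 / 155.00 = 0.02954
n = 0.1772 / 0.02954 = 6.00 ≈ 6 → CoSO4·6H2O

CoSO4·6H2O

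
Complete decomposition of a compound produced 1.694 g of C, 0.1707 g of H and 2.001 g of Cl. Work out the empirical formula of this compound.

Moles — C: 1.694 / 12.01 = 0.141 mol; H: 0.1707 / 1.008 = 0.1693 mol; Cl: 2.001 / 35.45 = 0.05645 mol
Smallest is Cl at 0.05645 mol; normalising gives C 2.499, H 3.000, Cl 1.000
Multiply by 2: C 5.00, H 6.00, Cl 2.00 → C5H6Cl2

C5H6Cl2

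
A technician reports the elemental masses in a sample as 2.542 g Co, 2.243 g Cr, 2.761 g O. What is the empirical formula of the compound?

Moles — Co: 2.542 / 58.93 = 0.04314 mol; Cr: 2.243 / 52.00 = 0.04313 mol; O: 2.761 / 16.00 = 0.1726 mol
Ratios (÷ 0.04313): Co 1.000, Cr 1.000, O 4.001
≈ 1:1:4 → CoCrO4

CoCrO4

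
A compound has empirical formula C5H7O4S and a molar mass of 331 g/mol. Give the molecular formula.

Empirical-formula mass = 163.18 g/mol
n = 331 / 163.18 = 2.03 ≈ 2
Molecular formula = (C5H7O4S)2 = C10H14O8S2

C10H14O8S2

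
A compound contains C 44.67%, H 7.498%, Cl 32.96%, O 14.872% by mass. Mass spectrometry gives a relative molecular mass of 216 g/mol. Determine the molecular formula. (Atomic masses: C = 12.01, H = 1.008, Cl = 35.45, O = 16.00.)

C8H16Cl2O2

Assume 100 g: 44.67 g C, 7.498 g H, 32.96 g Cl, 14.872 g O.
n(C) = 44.67/12.01 = 3.719, n(H) = 7.498/1.008 = 7.438, n(Cl) = 32.96/35.45 = 0.9298, n(O) = 14.872/16.00 = 0.9295
Divide by the smallest (0.9295 mol O): C 4.002, H 8.003, Cl 1.000, O 1.000
≈ 4:8:1:1 → C4H8ClO
Empirical-formula mass = 107.55 g/mol
n = 216 / 107.55 = 2.01 ≈ 2
Molecular formula = (C4H8ClO)×2 = C8H16Cl2O2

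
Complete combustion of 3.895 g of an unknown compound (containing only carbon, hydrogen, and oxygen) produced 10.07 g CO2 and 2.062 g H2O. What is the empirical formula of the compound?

mol C = 10.07 / 44.01 = 0.2288; mass C = 0.2288 × 12.01 = 2.748 g
mol H = 2 × (2.062 / 18.02) = 0.2289; mass H = 0.2289 × 1.008 = 0.2307 g
mass O = 3.895 − (2.979) = 0.9163 g → mol O = 0.05727
Divide by the smallest (0.05727 mol O): C 3.995, H 3.996, O 1.000
→ C4H4O

C4H4O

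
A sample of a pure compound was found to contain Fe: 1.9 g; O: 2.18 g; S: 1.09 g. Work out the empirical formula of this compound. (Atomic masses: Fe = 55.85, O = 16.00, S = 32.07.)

n(Fe) = 1.9/55.85 = 0.03402, n(O) = 2.18/16.00 = 0.1363, n(S) = 1.09/32.07 = 0.03399
Divide by the smallest (0.03399 mol S): Fe 1.001, O 4.009, S 1.000
Ratio ≈ 1:4:1, so the empirical formula is FeO4S

FeO4S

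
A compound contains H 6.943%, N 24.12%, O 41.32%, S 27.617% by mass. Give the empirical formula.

H8N2O3S

Assume 100 g: 6.943 g H, 24.12 g N, 41.32 g O, 27.617 g S.
Moles — H: 6.943 / 1.008 = 6.888 mol; N: 24.12 / 14.01 = 1.722 mol; O: 41.32 / 16.00 = 2.583 mol; S: 27.617 / 32.07 = 0.8611 mol
Ratios (÷ 0.8611): H 7.999, N 1.999, O 2.999, S 1.000
→ H8N2O3S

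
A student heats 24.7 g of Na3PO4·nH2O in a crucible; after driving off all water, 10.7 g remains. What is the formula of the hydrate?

Na3PO4·12H2O

Mass of water lost = 24.7 − 10.7 = 14 g → 14 / 18.02 = 0.7769 mol H2O
Molar mass of Na3PO4 = 163.94 g/mol → mol Na3PO4 = 10.7 / 163.94 = 0.06527
n = 0.7769 / 0.06527 = 11.90 ≈ 12 → Na3PO4·12H2O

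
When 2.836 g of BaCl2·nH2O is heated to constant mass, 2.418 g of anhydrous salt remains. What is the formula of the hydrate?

Mass of water lost = 2.836 − 2.418 = 0.418 g → 0.418 / 18.02 = 0.0232 mol H2O
Molar mass of BaCl2 = 208.23 g/mol → mol BaCl2 = 2.418 / 208.23 = 0.01161
n = 0.0232 / 0.01161 = 2.00 ≈ 2 → BaCl2·2H2O

BaCl2·2H2O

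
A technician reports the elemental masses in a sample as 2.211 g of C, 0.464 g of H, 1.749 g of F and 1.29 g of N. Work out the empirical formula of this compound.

C2H5FN

n(C) = 2.211/12.01 = 0.1841, n(H) = 0.464/1.008 = 0.4603, n(F) = 1.749/19.00 = 0.09205, n(N) = 1.29/14.01 = 0.09208
Divide by the smallest (0.09205 mol F): C 2.000, H 5.001, F 1.000, N 1.000
Ratio ≈ 2:5:1:1, so the empirical formula is C2H5FN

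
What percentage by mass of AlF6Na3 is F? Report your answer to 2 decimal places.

54.30%

Molar mass = 1(26.98) + 6(19.00) + 3(22.99) = 209.950 g/mol
Mass of F per mole = 6 × 19.00 = 114.000 g
% F = 114.000 / 209.950 × 100 = 54.30%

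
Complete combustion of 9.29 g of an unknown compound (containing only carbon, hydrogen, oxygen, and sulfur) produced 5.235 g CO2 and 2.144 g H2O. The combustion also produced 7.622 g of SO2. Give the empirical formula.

CH2O2S

mol C = 5.235 / 44.01 = 0.1190; mass C = 0.1190 × 12.01 = 1.429 g
mol H = 2 × (2.144 / 18.02) = 0.2380; mass H = 0.2380 × 1.008 = 0.2399 g
mol S = 7.622 / 64.07 = 0.1190; mass S = 3.815 g
mass O = 9.29 − (5.484) = 3.806 g → mol O = 0.2379
Divide by the smallest (0.119 mol C): C 1.000, H 2.000, O 2.000, S 1.000
→ CH2O2S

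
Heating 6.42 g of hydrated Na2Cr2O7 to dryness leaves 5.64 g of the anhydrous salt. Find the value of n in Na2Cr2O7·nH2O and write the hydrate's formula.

Mass of water lost = 6.42 − 5.64 = 0.78 g → 0.78 / 18.02 = 0.04329 mol H2O
Molar mass of Na2Cr2O7 = 261.98 g/mol → mol Na2Cr2O7 = 5.64 / 261.98 = 0.02153
n = 0.04329 / 0.02153 = 2.01 ≈ 2 → Na2Cr2O7·2H2O

Na2Cr2O7·2H2O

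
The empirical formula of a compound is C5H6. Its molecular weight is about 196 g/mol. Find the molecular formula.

C15H18

Empirical-formula mass = 66.10 g/mol
n = 196 / 66.10 = 2.97 ≈ 3
Molecular formula = (C5H6)3 = C15H18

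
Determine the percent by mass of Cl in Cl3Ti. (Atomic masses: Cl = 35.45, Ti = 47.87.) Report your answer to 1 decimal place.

Molar mass = 3(35.45) + 1(47.87) = 154.220 g/mol
Mass of Cl per mole = 3 × 35.45 = 106.350 g
% Cl = 106.350 / 154.220 × 100 = 69.0%

69.0%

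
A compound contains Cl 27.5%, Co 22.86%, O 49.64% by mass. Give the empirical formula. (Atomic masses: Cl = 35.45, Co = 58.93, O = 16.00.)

Assume 100 g: 27.5 g Cl, 22.86 g Co, 49.64 g O.
n(Cl) = 27.5/35.45 = 0.7757, n(Co) = 22.86/58.93 = 0.3879, n(O) = 49.64/16.00 = 3.103
Ratios (÷ 0.3879): Cl 2.000, Co 1.000, O 7.998
≈ 2:1:8 → Cl2CoO8

Cl2CoO8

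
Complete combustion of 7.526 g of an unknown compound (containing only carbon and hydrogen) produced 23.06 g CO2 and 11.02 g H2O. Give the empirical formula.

mol C = 23.06 / 44.01 = 0.5240; mass C = 0.5240 × 12.01 = 6.293 g
mol H = 2 × (11.02 / 18.02) = 1.223; mass H = 1.223 × 1.008 = 1.233 g
Divide by the smallest (0.524 mol C): C 1.000, H 2.334
Scaling by 3: C 3.00, H 7.00 → C3H7

C3H7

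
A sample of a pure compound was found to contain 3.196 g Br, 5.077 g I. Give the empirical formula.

Br: 3.196 g ÷ 79.90 g/mol = 0.04 mol
I: 5.077 g ÷ 126.90 g/mol = 0.04001 mol
Ratios (÷ 0.04): Br 1.000, I 1.000
Ratio ≈ 1:1, so the empirical formula is BrI

BrI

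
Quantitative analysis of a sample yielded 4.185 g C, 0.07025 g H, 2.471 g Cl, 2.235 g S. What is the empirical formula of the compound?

C5HClS

C: 4.185 g ÷ 12.01 g/mol = 0.3485 mol
H: 0.07025 g ÷ 1.008 g/mol = 0.06969 mol
Cl: 2.471 g ÷ 35.45 g/mol = 0.0697 mol
S: 2.235 g ÷ 32.07 g/mol = 0.06969 mol
Divide by the smallest (0.06969 mol S): C 5.000, H 1.000, Cl 1.000, S 1.000
Ratio ≈ 5:1:1:1, so the empirical formula is C5HClS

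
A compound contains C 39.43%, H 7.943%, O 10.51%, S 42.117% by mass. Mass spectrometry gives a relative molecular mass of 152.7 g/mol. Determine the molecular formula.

C5H12OS2

Assume 100 g: 39.43 g C, 7.943 g H, 10.51 g O, 42.117 g S.
n(C) = 39.43/12.01 = 3.283, n(H) = 7.943/1.008 = 7.88, n(O) = 10.51/16.00 = 0.6569, n(S) = 42.117/32.07 = 1.313
Ratios (÷ 0.6569): C 4.998, H 11.996, O 1.000, S 1.999
≈ 5:12:1:2 → C5H12OS2
Empirical-formula mass = 152.29 g/mol
n = 152.7 / 152.29 = 1.00 ≈ 1
Molecular formula = empirical formula = C5H12OS2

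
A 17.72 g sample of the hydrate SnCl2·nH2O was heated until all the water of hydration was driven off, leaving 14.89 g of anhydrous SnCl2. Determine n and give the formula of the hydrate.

Mass of water lost = 17.72 − 14.89 = 2.83 g → 2.83 / 18.02 = 0.157 mol H2O
Molar mass of SnCl2 = 189.61 g/mol → mol SnCl2 = 14.89 / 189.61 = 0.07853
n = 0.157 / 0.07853 = 2.00 ≈ 2 → SnCl2·2H2O

SnCl2·2H2O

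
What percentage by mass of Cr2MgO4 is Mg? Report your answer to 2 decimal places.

12.64%

Molar mass = 2(52.00) + 1(24.31) + 4(16.00) = 192.310 g/mol
Mass of Mg per mole = 1 × 24.31 = 24.310 g
% Mg = 24.310 / 192.310 × 100 = 12.64%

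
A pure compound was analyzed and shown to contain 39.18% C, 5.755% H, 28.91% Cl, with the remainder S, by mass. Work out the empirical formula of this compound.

Assume 100 g: 39.18 g C, 5.755 g H, 28.91 g Cl, 26.155 g S.
n(C) = 39.18/12.01 = 3.262, n(H) = 5.755/1.008 = 5.709, n(Cl) = 28.91/35.45 = 0.8155, n(S) = 26.155/32.07 = 0.8156
Divide by the smallest (0.8155 mol Cl): C 4.000, H 7.001, Cl 1.000, S 1.000
→ C4H7ClS

C4H7ClS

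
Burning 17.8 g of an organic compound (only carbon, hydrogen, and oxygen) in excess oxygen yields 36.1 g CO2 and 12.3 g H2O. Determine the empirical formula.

mol C = 36.1 / 44.01 = 0.8203; mass C = 0.8203 × 12.01 = 9.851 g
mol H = 2 × (12.3 / 18.02) = 1.365; mass H = 1.365 × 1.008 = 1.376 g
mass O = 17.8 − (11.23) = 6.573 g → mol O = 0.4108
Ratios (÷ 0.4108): C 1.997, H 3.323, O 1.000
×3: C 5.99, H 9.97, O 3.00 → C6H10O3

C6H10O3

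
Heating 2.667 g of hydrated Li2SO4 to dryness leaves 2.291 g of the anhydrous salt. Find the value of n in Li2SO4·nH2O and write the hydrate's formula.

Li2SO4·H2O

Mass of water lost = 2.667 − 2.291 = 0.376 g → 0.376 / 18.02 = 0.02087 mol H2O
Molar mass of Li2SO4 = 109.95 g/mol → mol Li2SO4 = 2.291 / 109.95 = 0.02084
n = 0.02087 / 0.02084 = 1.00 ≈ 1 → Li2SO4·H2O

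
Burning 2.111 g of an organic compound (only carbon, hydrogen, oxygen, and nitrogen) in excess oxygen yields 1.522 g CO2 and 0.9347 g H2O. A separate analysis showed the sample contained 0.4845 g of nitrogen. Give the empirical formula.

CH3NO2

mol C = 1.522 / 44.01 = 0.03458; mass C = 0.03458 × 12.01 = 0.4153 g
mol H = 2 × (0.9347 / 18.02) = 0.1037; mass H = 0.1037 × 1.008 = 0.1046 g
mol N = 0.4845 / 14.01 = 0.03458
mass O = 2.111 − (1.004) = 1.107 g → mol O = 0.06916
Ratios (÷ 0.03458): C 1.000, H 3.000, N 1.000, O 2.000
Ratio ≈ 1:3:1:2, so the empirical formula is CH3NO2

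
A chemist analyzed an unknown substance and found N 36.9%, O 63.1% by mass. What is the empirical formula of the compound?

Assume 100 g: 36.9 g N, 63.1 g O.
n(N) = 36.9/14.01 = 2.634, n(O) = 63.1/16.00 = 3.944
Smallest is N at 2.634 mol; normalising gives N 1.000, O 1.497
Scaling by 2: N 2.00, O 2.99 → N2O3

N2O3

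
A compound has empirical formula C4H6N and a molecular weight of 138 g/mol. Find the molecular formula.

Empirical-formula mass = 68.10 g/mol
n = 138 / 68.10 = 2.03 ≈ 2
Molecular formula = (C4H6N)2 = C8H12N2

C8H12N2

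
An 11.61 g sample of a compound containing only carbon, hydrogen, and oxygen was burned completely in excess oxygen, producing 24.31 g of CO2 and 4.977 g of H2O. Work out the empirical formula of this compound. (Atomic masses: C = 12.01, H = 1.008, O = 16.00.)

mol C = 24.31 / 44.01 = 0.5524; mass C = 0.5524 × 12.01 = 6.634 g
mol H = 2 × (4.977 / 18.02) = 0.5524; mass H = 0.5524 × 1.008 = 0.5568 g
mass O = 11.61 − (7.191) = 4.419 g → mol O = 0.2762
Ratios (÷ 0.2762): C 2.000, H 2.000, O 1.000
→ C2H2O

C2H2O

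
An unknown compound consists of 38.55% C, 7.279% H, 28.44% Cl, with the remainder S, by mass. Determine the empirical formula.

Assume 100 g: 38.55 g C, 7.279 g H, 28.44 g Cl, 25.731 g S.
Moles — C: 38.55 / 12.01 = 3.21 mol; H: 7.279 / 1.008 = 7.221 mol; Cl: 28.44 / 35.45 = 0.8023 mol; S: 25.731 / 32.07 = 0.8023 mol
Smallest is Cl at 0.8023 mol; normalising gives C 4.001, H 9.001, Cl 1.000, S 1.000
→ C4H9ClS

C4H9ClS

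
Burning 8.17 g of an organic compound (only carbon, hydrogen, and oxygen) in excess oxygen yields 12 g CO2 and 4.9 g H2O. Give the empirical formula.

mol C = 12 / 44.01 = 0.2727; mass C = 0.2727 × 12.01 = 3.275 g
mol H = 2 × (4.9 / 18.02) = 0.5438; mass H = 0.5438 × 1.008 = 0.5482 g
mass O = 8.17 − (3.823) = 4.347 g → mol O = 0.2717
Divide by the smallest (0.2717 mol O): C 1.004, H 2.002, O 1.000
≈ 1:2:1 → CH2O

CH2O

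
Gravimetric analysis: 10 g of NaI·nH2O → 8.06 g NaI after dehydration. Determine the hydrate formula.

NaI·2H2O

Mass of water lost = 10 − 8.06 = 1.94 g → 1.94 / 18.02 = 0.1077 mol H2O
Molar mass of NaI = 149.89 g/mol → mol NaI = 8.06 / 149.89 = 0.05377
n = 0.1077 / 0.05377 = 2.00 ≈ 2 → NaI·2H2O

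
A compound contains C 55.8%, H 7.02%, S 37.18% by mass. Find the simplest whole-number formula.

C4H6S

Assume 100 g: 55.8 g C, 7.02 g H, 37.18 g S.
Moles — C: 55.8 / 12.01 = 4.646 mol; H: 7.02 / 1.008 = 6.964 mol; S: 37.18 / 32.07 = 1.159 mol
Ratios (÷ 1.159): C 4.008, H 6.007, S 1.000
≈ 4:6:1 → C4H6S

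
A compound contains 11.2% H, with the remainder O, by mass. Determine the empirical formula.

Assume 100 g: 11.2 g H, 88.8 g O.
H: 11.2 g ÷ 1.008 g/mol = 11.11 mol
O: 88.8 g ÷ 16.00 g/mol = 5.55 mol
Divide by the smallest (5.55 mol O): H 2.002, O 1.000
≈ 2:1 → H2O

H2O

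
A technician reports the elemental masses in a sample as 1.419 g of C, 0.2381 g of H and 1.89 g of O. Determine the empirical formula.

n(C) = 1.419/12.01 = 0.1182, n(H) = 0.2381/1.008 = 0.2362, n(O) = 1.89/16.00 = 0.1181
Smallest is O at 0.1181 mol; normalising gives C 1.000, H 2.000, O 1.000
≈ 1:2:1 → CH2O

CH2O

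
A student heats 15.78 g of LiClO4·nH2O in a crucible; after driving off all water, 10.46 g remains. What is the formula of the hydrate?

LiClO4·3H2O

Mass of water lost = 15.78 − 10.46 = 5.32 g → 5.32 / 18.02 = 0.2952 mol H2O
Molar mass of LiClO4 = 106.39 g/mol → mol LiClO4 = 10.46 / 106.39 = 0.09832
n = 0.2952 / 0.09832 = 3.00 ≈ 3 → LiClO4·3H2O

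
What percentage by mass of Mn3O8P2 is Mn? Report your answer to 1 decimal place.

46.5%

Molar mass = 3(54.94) + 8(16.00) + 2(30.97) = 354.760 g/mol
Mass of Mn per mole = 3 × 54.94 = 164.820 g
% Mn = 164.820 / 354.760 × 100 = 46.5%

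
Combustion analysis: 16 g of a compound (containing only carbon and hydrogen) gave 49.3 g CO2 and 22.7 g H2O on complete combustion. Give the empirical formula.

C4H9

mol C = 49.3 / 44.01 = 1.120; mass C = 1.120 × 12.01 = 13.45 g
mol H = 2 × (22.7 / 18.02) = 2.519; mass H = 2.519 × 1.008 = 2.540 g
Divide by the smallest (1.12 mol C): C 1.000, H 2.249
Scaling by 4: C 4.00, H 9.00 → C4H9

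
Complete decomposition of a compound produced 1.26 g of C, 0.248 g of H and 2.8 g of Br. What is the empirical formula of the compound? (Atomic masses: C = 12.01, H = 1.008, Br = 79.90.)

n(C) = 1.26/12.01 = 0.1049, n(H) = 0.248/1.008 = 0.246, n(Br) = 2.8/79.90 = 0.03504
Smallest is Br at 0.03504 mol; normalising gives C 2.994, H 7.021, Br 1.000
Ratio ≈ 3:7:1, so the empirical formula is C3H7Br

C3H7Br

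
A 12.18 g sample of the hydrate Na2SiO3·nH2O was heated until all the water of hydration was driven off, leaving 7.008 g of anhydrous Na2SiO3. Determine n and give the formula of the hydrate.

Na2SiO3·5H2O

Mass of water lost = 12.18 − 7.008 = 5.172 g → 5.172 / 18.02 = 0.287 mol H2O
Molar mass of Na2SiO3 = 122.07 g/mol → mol Na2SiO3 = 7.008 / 122.07 = 0.05741
n = 0.287 / 0.05741 = 5.00 ≈ 5 → Na2SiO3·5H2O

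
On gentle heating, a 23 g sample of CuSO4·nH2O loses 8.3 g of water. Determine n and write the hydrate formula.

CuSO4·5H2O

Mass of anhydrous CuSO4 = 23 − 8.3 = 14.7 g
mol H2O = 8.3 / 18.02 = 0.4606
Molar mass of CuSO4 = 159.62 g/mol → mol CuSO4 = 14.7 / 159.62 = 0.09209
n = 0.4606 / 0.09209 = 5.00 ≈ 5 → CuSO4·5H2O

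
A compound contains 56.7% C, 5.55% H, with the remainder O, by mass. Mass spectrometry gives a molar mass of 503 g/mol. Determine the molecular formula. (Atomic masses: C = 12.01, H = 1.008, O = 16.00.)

C24H28O12

Assume 100 g: 56.7 g C, 5.55 g H, 37.75 g O.
Moles — C: 56.7 / 12.01 = 4.721 mol; H: 5.55 / 1.008 = 5.506 mol; O: 37.75 / 16.00 = 2.359 mol
Smallest is O at 2.359 mol; normalising gives C 2.001, H 2.334, O 1.000
Scaling by 3: C 6.00, H 7.00, O 3.00 → C6H7O3
Empirical-formula mass = 127.12 g/mol
n = 503 / 127.12 = 3.96 ≈ 4
Molecular formula = (C6H7O3)×4 = C24H28O12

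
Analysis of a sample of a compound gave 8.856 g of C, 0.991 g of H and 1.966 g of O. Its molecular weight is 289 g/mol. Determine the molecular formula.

C18H24O3

C: 8.856 g ÷ 12.01 g/mol = 0.7374 mol
H: 0.991 g ÷ 1.008 g/mol = 0.9831 mol
O: 1.966 g ÷ 16.00 g/mol = 0.1229 mol
Smallest is O at 0.1229 mol; normalising gives C 6.001, H 8.001, O 1.000
→ C6H8O
Empirical-formula mass = 96.12 g/mol
n = 289 / 96.12 = 3.01 ≈ 3
Molecular formula = (C6H8O)×3 = C18H24O3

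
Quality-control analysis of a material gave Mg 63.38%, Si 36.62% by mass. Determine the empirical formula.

Mg2Si

Assume 100 g: 63.38 g Mg, 36.62 g Si.
n(Mg) = 63.38/24.31 = 2.607, n(Si) = 36.62/28.09 = 1.304
Smallest is Si at 1.304 mol; normalising gives Mg 2.000, Si 1.000
Ratio ≈ 2:1, so the empirical formula is Mg2Si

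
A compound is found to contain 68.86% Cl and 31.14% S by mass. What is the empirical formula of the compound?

Assume 100 g: 68.86 g Cl, 31.14 g S.
Moles — Cl: 68.86 / 35.45 = 1.942 mol; S: 31.14 / 32.07 = 0.971 mol
Divide by the smallest (0.971 mol S): Cl 2.000, S 1.000
Ratio ≈ 2:1, so the empirical formula is Cl2S

Cl2S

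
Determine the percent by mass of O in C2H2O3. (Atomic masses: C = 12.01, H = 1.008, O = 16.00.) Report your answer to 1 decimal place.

64.8%

Molar mass = 2(12.01) + 2(1.008) + 3(16.00) = 74.036 g/mol
Mass of O per mole = 3 × 16.00 = 48.000 g
% O = 48.000 / 74.036 × 100 = 64.8%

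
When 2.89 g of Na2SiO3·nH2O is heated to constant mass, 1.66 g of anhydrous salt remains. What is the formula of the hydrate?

Na2SiO3·5H2O

Mass of water lost = 2.89 − 1.66 = 1.23 g → 1.23 / 18.02 = 0.06826 mol H2O
Molar mass of Na2SiO3 = 122.07 g/mol → mol Na2SiO3 = 1.66 / 122.07 = 0.0136
n = 0.06826 / 0.0136 = 5.02 ≈ 5 → Na2SiO3·5H2O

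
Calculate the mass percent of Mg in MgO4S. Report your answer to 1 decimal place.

Molar mass = 1(24.31) + 4(16.00) + 1(32.07) = 120.380 g/mol
Mass of Mg per mole = 1 × 24.31 = 24.310 g
% Mg = 24.310 / 120.380 × 100 = 20.2%

20.2%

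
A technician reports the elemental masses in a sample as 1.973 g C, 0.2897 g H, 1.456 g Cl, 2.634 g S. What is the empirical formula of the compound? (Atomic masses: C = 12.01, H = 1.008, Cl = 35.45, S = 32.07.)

C4H7ClS2

n(C) = 1.973/12.01 = 0.1643, n(H) = 0.2897/1.008 = 0.2874, n(Cl) = 1.456/35.45 = 0.04107, n(S) = 2.634/32.07 = 0.08213
Ratios (÷ 0.04107): C 4.000, H 6.997, Cl 1.000, S 2.000
→ C4H7ClS2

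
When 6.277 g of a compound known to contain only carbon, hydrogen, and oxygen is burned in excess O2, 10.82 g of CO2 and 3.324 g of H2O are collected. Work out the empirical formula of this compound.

C4H6O3

mol C = 10.82 / 44.01 = 0.2459; mass C = 0.2459 × 12.01 = 2.953 g
mol H = 2 × (3.324 / 18.02) = 0.3689; mass H = 0.3689 × 1.008 = 0.3719 g
mass O = 6.277 − (3.325) = 2.952 g → mol O = 0.1845
Divide by the smallest (0.1845 mol O): C 1.332, H 1.999, O 1.000
Scaling by 3: C 4.00, H 6.00, O 3.00 → C4H6O3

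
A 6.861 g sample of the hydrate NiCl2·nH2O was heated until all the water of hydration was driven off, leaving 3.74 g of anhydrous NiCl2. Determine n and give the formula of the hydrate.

NiCl2·6H2O

Mass of water lost = 6.861 − 3.74 = 3.121 g → 3.121 / 18.02 = 0.1732 mol H2O
Molar mass of NiCl2 = 129.59 g/mol → mol NiCl2 = 3.74 / 129.59 = 0.02886
n = 0.1732 / 0.02886 = 6.00 ≈ 6 → NiCl2·6H2O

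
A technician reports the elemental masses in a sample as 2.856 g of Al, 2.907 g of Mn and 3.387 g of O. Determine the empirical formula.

Moles — Al: 2.856 / 26.98 = 0.1059 mol; Mn: 2.907 / 54.94 = 0.05291 mol; O: 3.387 / 16.00 = 0.2117 mol
Smallest is Mn at 0.05291 mol; normalising gives Al 2.001, Mn 1.000, O 4.001
→ Al2MnO4

Al2MnO4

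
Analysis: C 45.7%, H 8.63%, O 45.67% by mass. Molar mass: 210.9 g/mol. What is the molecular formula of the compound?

Assume 100 g: 45.7 g C, 8.63 g H, 45.67 g O.
Moles — C: 45.7 / 12.01 = 3.805 mol; H: 8.63 / 1.008 = 8.562 mol; O: 45.67 / 16.00 = 2.854 mol
Smallest is O at 2.854 mol; normalising gives C 1.333, H 2.999, O 1.000
×3: C 4.00, H 9.00, O 3.00 → C4H9O3
Empirical-formula mass = 105.11 g/mol
n = 210.9 / 105.11 = 2.01 ≈ 2
Molecular formula = (C4H9O3)×2 = C8H18O6

C8H18O6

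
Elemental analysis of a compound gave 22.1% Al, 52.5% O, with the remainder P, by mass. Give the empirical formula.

AlO4P

Assume 100 g: 22.1 g Al, 52.5 g O, 25.4 g P.
Moles — Al: 22.1 / 26.98 = 0.8191 mol; O: 52.5 / 16.00 = 3.281 mol; P: 25.4 / 30.97 = 0.8201 mol
Smallest is Al at 0.8191 mol; normalising gives Al 1.000, O 4.006, P 1.001
Ratio ≈ 1:4:1, so the empirical formula is AlO4P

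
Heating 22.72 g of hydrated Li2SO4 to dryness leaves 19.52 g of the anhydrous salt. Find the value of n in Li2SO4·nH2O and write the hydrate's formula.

Li2SO4·H2O

Mass of water lost = 22.72 − 19.52 = 3.2 g → 3.2 / 18.02 = 0.1776 mol H2O
Molar mass of Li2SO4 = 109.95 g/mol → mol Li2SO4 = 19.52 / 109.95 = 0.1775
n = 0.1776 / 0.1775 = 1.00 ≈ 1 → Li2SO4·H2O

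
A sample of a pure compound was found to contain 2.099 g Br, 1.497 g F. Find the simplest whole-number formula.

Br: 2.099 g ÷ 79.90 g/mol = 0.02627 mol
F: 1.497 g ÷ 19.00 g/mol = 0.07879 mol
Ratios (÷ 0.02627): Br 1.000, F 2.999
Ratio ≈ 1:3, so the empirical formula is BrF3

BrF3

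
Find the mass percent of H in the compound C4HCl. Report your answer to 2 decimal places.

Molar mass = 4(12.01) + 1(1.008) + 1(35.45) = 84.498 g/mol
Mass of H per mole = 1 × 1.008 = 1.008 g
% H = 1.008 / 84.498 × 100 = 1.19%

1.19%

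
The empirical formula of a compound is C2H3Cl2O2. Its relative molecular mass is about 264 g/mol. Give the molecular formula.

C4H6Cl4O4

Empirical-formula mass = 129.94 g/mol
n = 264 / 129.94 = 2.03 ≈ 2
Molecular formula = (C2H3Cl2O2)2 = C4H6Cl4O4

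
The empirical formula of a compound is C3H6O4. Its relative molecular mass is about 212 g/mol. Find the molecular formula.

C6H12O8

Empirical-formula mass = 106.08 g/mol
n = 212 / 106.08 = 2.00 ≈ 2
Molecular formula = (C3H6O4)2 = C6H12O8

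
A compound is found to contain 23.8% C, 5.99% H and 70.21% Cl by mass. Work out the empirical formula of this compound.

Assume 100 g: 23.8 g C, 5.99 g H, 70.21 g Cl.
n(C) = 23.8/12.01 = 1.982, n(H) = 5.99/1.008 = 5.942, n(Cl) = 70.21/35.45 = 1.981
Smallest is Cl at 1.981 mol; normalising gives C 1.001, H 3.000, Cl 1.000
→ CH3Cl

CH3Cl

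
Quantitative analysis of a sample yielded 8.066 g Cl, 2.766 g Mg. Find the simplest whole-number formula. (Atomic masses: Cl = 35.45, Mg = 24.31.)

Cl: 8.066 g ÷ 35.45 g/mol = 0.2275 mol
Mg: 2.766 g ÷ 24.31 g/mol = 0.1138 mol
Smallest is Mg at 0.1138 mol; normalising gives Cl 2.000, Mg 1.000
≈ 2:1 → Cl2Mg

Cl2Mg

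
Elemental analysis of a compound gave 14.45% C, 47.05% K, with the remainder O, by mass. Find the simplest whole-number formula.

Assume 100 g: 14.45 g C, 47.05 g K, 38.5 g O.
n(C) = 14.45/12.01 = 1.203, n(K) = 47.05/39.10 = 1.203, n(O) = 38.5/16.00 = 2.406
Ratios (÷ 1.203): C 1.000, K 1.000, O 2.000
→ CKO2

CKO2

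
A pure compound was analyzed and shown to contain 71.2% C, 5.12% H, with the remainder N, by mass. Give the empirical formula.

C7H6N2

Assume 100 g: 71.2 g C, 5.12 g H, 23.68 g N.
n(C) = 71.2/12.01 = 5.928, n(H) = 5.12/1.008 = 5.079, n(N) = 23.68/14.01 = 1.69
Divide by the smallest (1.69 mol N): C 3.507, H 3.005, N 1.000
×2: C 7.01, H 6.01, N 2.00 → C7H6N2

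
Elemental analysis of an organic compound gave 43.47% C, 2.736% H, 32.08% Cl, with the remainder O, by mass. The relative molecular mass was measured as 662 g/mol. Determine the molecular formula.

C24H18Cl6O9

Assume 100 g: 43.47 g C, 2.736 g H, 32.08 g Cl, 21.714 g O.
C: 43.47 g ÷ 12.01 g/mol = 3.619 mol
H: 2.736 g ÷ 1.008 g/mol = 2.714 mol
Cl: 32.08 g ÷ 35.45 g/mol = 0.9049 mol
O: 21.714 g ÷ 16.00 g/mol = 1.357 mol
Ratios (÷ 0.9049): C 4.000, H 2.999, Cl 1.000, O 1.500
Scaling by 2: C 8.00, H 6.00, Cl 2.00, O 3.00 → C8H6Cl2O3
Empirical-formula mass = 221.03 g/mol
n = 662 / 221.03 = 3.00 ≈ 3
Molecular formula = (C8H6Cl2O3)×3 = C24H18Cl6O9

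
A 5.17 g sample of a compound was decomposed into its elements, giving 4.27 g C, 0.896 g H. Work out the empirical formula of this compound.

Moles — C: 4.27 / 12.01 = 0.3555 mol; H: 0.896 / 1.008 = 0.8889 mol
Divide by the smallest (0.3555 mol C): C 1.000, H 2.500
×2: C 2.00, H 5.00 → C2H5

C2H5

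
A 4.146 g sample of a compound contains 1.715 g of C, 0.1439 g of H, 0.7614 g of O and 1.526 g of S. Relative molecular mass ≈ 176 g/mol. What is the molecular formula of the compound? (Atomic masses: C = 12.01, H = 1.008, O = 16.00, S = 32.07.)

C6H6O2S2

C: 1.715 g ÷ 12.01 g/mol = 0.1428 mol
H: 0.1439 g ÷ 1.008 g/mol = 0.1428 mol
O: 0.7614 g ÷ 16.00 g/mol = 0.04759 mol
S: 1.526 g ÷ 32.07 g/mol = 0.04758 mol
Divide by the smallest (0.04758 mol S): C 3.001, H 3.000, O 1.000, S 1.000
≈ 3:3:1:1 → C3H3OS
Empirical-formula mass = 87.12 g/mol
n = 176 / 87.12 = 2.02 ≈ 2
Molecular formula = (C3H3OS)×2 = C6H6O2S2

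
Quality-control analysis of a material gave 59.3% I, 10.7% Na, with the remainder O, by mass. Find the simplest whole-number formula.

Assume 100 g: 59.3 g I, 10.7 g Na, 30 g O.
I: 59.3 g ÷ 126.90 g/mol = 0.4673 mol
Na: 10.7 g ÷ 22.99 g/mol = 0.4654 mol
O: 30 g ÷ 16.00 g/mol = 1.875 mol
Divide by the smallest (0.4654 mol Na): I 1.004, Na 1.000, O 4.029
→ INaO4

INaO4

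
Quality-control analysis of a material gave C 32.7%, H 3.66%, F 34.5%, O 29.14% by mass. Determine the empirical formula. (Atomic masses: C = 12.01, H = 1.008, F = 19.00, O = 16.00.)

C3H4F2O2

Assume 100 g: 32.7 g C, 3.66 g H, 34.5 g F, 29.14 g O.
n(C) = 32.7/12.01 = 2.723, n(H) = 3.66/1.008 = 3.631, n(F) = 34.5/19.00 = 1.816, n(O) = 29.14/16.00 = 1.821
Ratios (÷ 1.816): C 1.499, H 2.000, F 1.000, O 1.003
Scaling by 2: C 3.00, H 4.00, F 2.00, O 2.01 → C3H4F2O2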